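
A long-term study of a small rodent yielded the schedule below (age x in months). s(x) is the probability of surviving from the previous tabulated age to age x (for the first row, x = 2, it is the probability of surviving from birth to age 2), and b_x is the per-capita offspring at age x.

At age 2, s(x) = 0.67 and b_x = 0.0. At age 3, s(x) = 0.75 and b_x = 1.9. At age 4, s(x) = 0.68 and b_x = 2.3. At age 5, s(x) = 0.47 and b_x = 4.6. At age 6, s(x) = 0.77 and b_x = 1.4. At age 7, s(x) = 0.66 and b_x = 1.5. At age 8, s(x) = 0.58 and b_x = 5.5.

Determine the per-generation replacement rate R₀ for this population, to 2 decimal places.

3.04

Survivorship from birth: l_x = s_2·s_3·…·s_x.
  l_2 = 0.67000
  l_3 = 0.50250
  l_4 = 0.34170
  l_5 = 0.16060
  l_6 = 0.12366
  l_7 = 0.08162
  l_8 = 0.04734
R₀ = Σ l_x b_x:
  age 2: 0.67000 × 0.0 = 0.0000
  age 3: 0.50250 × 1.9 = 0.9547
  age 4: 0.34170 × 2.3 = 0.7859
  age 5: 0.16060 × 4.6 = 0.7388
  age 6: 0.12366 × 1.4 = 0.1731
  age 7: 0.08162 × 1.5 = 0.1224
  age 8: 0.04734 × 5.5 = 0.2604
R₀ = 0.0000 + 0.9547 + 0.7859 + 0.7388 + 0.1731 + 0.1224 + 0.2604 = 3.0353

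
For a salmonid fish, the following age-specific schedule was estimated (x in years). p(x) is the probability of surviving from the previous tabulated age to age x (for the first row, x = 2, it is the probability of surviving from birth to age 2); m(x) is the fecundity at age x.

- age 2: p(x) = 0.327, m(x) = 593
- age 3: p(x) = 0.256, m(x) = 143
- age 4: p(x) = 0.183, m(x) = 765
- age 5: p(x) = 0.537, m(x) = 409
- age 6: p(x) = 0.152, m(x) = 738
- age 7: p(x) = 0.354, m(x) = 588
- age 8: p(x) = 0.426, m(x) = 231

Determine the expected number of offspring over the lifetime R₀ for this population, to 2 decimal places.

Survivorship from birth: l_x = p_2·p_3·…·p_x.
  l_2 = 0.32700
  l_3 = 0.08371
  l_4 = 0.01532
  l_5 = 0.00823
  l_6 = 0.00125
  l_7 = 0.00044
  l_8 = 0.00019
R₀ = Σ l_x m(x):
  age 2: 0.32700 × 593 = 193.9110
  age 3: 0.08371 × 143 = 11.9705
  age 4: 0.01532 × 765 = 11.7198
  age 5: 0.00823 × 409 = 3.3661
  age 6: 0.00125 × 738 = 0.9225
  age 7: 0.00044 × 588 = 0.2587
  age 8: 0.00019 × 231 = 0.0439
R₀ = 193.9110 + 11.9705 + 11.7198 + 3.3661 + 0.9225 + 0.2587 + 0.0439 = 222.1925

222.19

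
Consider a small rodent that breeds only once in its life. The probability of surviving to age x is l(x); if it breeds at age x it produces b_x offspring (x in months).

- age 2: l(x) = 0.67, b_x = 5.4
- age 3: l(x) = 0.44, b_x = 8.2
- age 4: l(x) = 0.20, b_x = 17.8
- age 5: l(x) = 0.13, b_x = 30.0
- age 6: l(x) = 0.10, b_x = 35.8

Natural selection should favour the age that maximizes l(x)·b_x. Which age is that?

5

Expected offspring if breeding at age x = l(x) × b_x:
  age 2: 0.67 × 5.4 = 3.618
  age 3: 0.44 × 8.2 = 3.608
  age 4: 0.20 × 17.8 = 3.560
  age 5: 0.13 × 30.0 = 3.900
  age 6: 0.10 × 35.8 = 3.580
Maximum at age 5 (3.900).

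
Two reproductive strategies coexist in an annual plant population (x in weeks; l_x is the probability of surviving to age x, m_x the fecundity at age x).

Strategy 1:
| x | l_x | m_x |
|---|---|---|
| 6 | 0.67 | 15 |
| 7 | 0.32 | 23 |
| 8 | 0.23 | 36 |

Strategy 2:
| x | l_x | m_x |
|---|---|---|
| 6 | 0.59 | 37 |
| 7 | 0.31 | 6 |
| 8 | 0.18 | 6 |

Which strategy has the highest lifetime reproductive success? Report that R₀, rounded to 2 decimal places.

25.69

Strategy 1: R₀ = 0.67×15 + 0.32×23 + 0.23×36 = 25.6900
Strategy 2: R₀ = 0.59×37 + 0.31×6 + 0.18×6 = 24.7700
Highest R₀: strategy 1 with 25.6900.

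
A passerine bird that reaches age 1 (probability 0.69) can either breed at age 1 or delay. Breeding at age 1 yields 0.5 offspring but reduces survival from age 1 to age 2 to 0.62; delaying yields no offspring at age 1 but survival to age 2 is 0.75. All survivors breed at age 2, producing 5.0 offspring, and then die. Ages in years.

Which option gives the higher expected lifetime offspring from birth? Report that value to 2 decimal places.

2.59

breed at age 1: R₀ = 0.69 × (0.5 + 0.62 × 5.0) = 0.69 × 3.6000 = 2.4840
delay to age 2: R₀ = 0.69 × (0.75 × 5.0) = 0.69 × 3.7500 = 2.5875
Higher: delay to age 2 (2.5875).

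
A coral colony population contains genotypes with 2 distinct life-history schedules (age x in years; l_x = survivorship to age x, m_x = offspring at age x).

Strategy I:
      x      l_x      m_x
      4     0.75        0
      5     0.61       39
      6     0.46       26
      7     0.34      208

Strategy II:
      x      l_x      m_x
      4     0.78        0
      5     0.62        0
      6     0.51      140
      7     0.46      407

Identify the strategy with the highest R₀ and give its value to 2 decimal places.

Strategy I: R₀ = 0.75×0 + 0.61×39 + 0.46×26 + 0.34×208 = 106.4700
Strategy II: R₀ = 0.78×0 + 0.62×0 + 0.51×140 + 0.46×407 = 258.6200
Highest R₀: strategy II with 258.6200.

258.62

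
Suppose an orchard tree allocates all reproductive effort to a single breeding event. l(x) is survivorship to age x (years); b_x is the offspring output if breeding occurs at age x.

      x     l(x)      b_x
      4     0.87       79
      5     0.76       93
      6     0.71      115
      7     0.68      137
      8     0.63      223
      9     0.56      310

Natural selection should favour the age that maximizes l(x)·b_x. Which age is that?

9

Expected offspring if breeding at age x = l(x) × b_x:
  age 4: 0.87 × 79 = 68.730
  age 5: 0.76 × 93 = 70.680
  age 6: 0.71 × 115 = 81.650
  age 7: 0.68 × 137 = 93.160
  age 8: 0.63 × 223 = 140.490
  age 9: 0.56 × 310 = 173.600
Maximum at age 9 (173.600).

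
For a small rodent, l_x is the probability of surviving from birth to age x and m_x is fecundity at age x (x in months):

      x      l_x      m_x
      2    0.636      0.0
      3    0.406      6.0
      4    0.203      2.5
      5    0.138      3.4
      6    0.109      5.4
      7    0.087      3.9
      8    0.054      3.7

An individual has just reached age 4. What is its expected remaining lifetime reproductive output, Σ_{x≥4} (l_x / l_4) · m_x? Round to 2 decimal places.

l_4 = 0.203. Conditional survival from age 4 to x is l_x / l_4.
  x=4: (0.203/0.203) × 2.5 = 2.5000
  x=5: (0.138/0.203) × 3.4 = 2.3113
  x=6: (0.109/0.203) × 5.4 = 2.8995
  x=7: (0.087/0.203) × 3.9 = 1.6714
  x=8: (0.054/0.203) × 3.7 = 0.9842
Sum = 2.5000 + 2.3113 + 2.8995 + 1.6714 + 0.9842 = 10.3665

10.37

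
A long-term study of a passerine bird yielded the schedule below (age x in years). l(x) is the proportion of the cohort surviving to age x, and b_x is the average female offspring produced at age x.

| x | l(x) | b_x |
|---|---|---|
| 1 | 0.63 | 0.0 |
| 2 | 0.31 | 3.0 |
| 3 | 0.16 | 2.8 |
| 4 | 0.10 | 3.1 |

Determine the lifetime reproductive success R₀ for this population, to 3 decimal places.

1.688

R₀ = Σ l(x) b_x:
  age 1: 0.63 × 0.0 = 0.0000
  age 2: 0.31 × 3.0 = 0.9300
  age 3: 0.16 × 2.8 = 0.4480
  age 4: 0.10 × 3.1 = 0.3100
R₀ = 0.0000 + 0.9300 + 0.4480 + 0.3100 = 1.6880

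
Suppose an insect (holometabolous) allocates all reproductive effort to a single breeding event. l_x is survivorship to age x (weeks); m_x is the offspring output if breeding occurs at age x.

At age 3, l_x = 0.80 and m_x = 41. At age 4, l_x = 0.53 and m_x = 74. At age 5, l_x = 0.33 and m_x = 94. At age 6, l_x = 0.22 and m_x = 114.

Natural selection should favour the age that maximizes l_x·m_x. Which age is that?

Expected offspring if breeding at age x = l_x × m_x:
  age 3: 0.80 × 41 = 32.800
  age 4: 0.53 × 74 = 39.220
  age 5: 0.33 × 94 = 31.020
  age 6: 0.22 × 114 = 25.080
Maximum at age 4 (39.220).

4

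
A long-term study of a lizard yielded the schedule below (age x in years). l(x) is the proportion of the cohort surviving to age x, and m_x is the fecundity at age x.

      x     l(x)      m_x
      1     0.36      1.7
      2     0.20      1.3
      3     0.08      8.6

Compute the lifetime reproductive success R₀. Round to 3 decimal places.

R₀ = Σ l(x) m_x:
  age 1: 0.36 × 1.7 = 0.6120
  age 2: 0.20 × 1.3 = 0.2600
  age 3: 0.08 × 8.6 = 0.6880
R₀ = 0.6120 + 0.2600 + 0.6880 = 1.5600

1.560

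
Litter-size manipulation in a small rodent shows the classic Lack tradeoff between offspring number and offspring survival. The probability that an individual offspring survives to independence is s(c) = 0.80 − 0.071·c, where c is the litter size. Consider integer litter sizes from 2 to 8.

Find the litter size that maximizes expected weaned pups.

Expected weaned pups = c × s(c):
  c=2: 2 × 0.658 = 1.316
  c=3: 3 × 0.587 = 1.761
  c=4: 4 × 0.516 = 2.064
  c=5: 5 × 0.445 = 2.225
  c=6: 6 × 0.374 = 2.244
  c=7: 7 × 0.303 = 2.121
  c=8: 8 × 0.232 = 1.856
Maximum at c = 6 (2.244 weaned pups).

6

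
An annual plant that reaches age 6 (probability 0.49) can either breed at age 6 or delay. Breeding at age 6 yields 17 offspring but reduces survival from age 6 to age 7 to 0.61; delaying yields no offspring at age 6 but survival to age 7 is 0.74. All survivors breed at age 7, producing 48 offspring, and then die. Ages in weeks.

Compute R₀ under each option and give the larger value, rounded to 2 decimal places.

breed at age 6: R₀ = 0.49 × (17 + 0.61 × 48) = 0.49 × 46.2800 = 22.6772
delay to age 7: R₀ = 0.49 × (0.74 × 48) = 0.49 × 35.5200 = 17.4048
Higher: breed at age 6 (22.6772).

22.68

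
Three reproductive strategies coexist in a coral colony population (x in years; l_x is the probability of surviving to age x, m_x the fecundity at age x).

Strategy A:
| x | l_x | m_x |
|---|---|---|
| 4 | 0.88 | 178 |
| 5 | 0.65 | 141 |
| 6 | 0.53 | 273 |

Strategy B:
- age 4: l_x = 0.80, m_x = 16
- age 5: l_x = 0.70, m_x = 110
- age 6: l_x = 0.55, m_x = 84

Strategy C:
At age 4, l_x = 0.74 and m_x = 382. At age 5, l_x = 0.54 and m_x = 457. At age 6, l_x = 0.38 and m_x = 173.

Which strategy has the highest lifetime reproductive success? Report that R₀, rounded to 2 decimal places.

595.20

Strategy A: R₀ = 0.88×178 + 0.65×141 + 0.53×273 = 392.9800
Strategy B: R₀ = 0.80×16 + 0.70×110 + 0.55×84 = 136.0000
Strategy C: R₀ = 0.74×382 + 0.54×457 + 0.38×173 = 595.2000
Highest R₀: strategy C with 595.2000.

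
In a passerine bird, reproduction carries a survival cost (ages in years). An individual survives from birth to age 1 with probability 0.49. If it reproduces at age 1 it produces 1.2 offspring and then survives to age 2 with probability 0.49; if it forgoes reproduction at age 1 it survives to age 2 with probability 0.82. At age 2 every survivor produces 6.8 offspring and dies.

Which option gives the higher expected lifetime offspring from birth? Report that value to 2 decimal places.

2.73

breed at age 1: R₀ = 0.49 × (1.2 + 0.49 × 6.8) = 0.49 × 4.5320 = 2.2207
delay to age 2: R₀ = 0.49 × (0.82 × 6.8) = 0.49 × 5.5760 = 2.7322
Higher: delay to age 2 (2.7322).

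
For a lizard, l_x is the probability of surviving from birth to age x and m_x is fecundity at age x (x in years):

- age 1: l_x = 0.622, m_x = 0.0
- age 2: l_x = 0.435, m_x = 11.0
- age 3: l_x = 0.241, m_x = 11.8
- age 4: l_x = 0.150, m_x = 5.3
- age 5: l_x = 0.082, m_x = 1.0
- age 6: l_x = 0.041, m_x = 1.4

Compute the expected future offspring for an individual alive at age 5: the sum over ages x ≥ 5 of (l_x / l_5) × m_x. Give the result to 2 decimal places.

1.70

l_5 = 0.082. Conditional survival from age 5 to x is l_x / l_5.
  x=5: (0.082/0.082) × 1.0 = 1.0000
  x=6: (0.041/0.082) × 1.4 = 0.7000
Sum = 1.0000 + 0.7000 = 1.7000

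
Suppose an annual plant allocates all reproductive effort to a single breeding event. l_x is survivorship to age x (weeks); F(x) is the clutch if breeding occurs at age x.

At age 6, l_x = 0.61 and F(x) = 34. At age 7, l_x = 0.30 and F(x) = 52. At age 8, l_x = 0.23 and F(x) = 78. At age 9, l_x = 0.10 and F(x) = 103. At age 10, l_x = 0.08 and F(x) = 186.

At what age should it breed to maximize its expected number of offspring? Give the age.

6

Expected offspring if breeding at age x = l_x × F(x):
  age 6: 0.61 × 34 = 20.740
  age 7: 0.30 × 52 = 15.600
  age 8: 0.23 × 78 = 17.940
  age 9: 0.10 × 103 = 10.300
  age 10: 0.08 × 186 = 14.880
Maximum at age 6 (20.740).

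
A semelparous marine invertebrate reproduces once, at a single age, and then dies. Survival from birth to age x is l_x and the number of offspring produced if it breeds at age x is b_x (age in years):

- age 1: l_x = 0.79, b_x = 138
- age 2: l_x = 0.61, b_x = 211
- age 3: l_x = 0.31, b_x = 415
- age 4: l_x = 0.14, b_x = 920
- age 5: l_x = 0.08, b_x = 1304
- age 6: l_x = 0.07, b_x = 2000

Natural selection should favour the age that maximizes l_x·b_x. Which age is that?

Expected offspring if breeding at age x = l_x × b_x:
  age 1: 0.79 × 138 = 109.020
  age 2: 0.61 × 211 = 128.710
  age 3: 0.31 × 415 = 128.650
  age 4: 0.14 × 920 = 128.800
  age 5: 0.08 × 1304 = 104.320
  age 6: 0.07 × 2000 = 140.000
Maximum at age 6 (140.000).

6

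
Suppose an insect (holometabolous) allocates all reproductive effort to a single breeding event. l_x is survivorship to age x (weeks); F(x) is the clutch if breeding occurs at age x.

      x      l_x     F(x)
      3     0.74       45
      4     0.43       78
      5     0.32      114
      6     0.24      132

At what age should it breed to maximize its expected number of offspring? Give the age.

5

Expected offspring if breeding at age x = l_x × F(x):
  age 3: 0.74 × 45 = 33.300
  age 4: 0.43 × 78 = 33.540
  age 5: 0.32 × 114 = 36.480
  age 6: 0.24 × 132 = 31.680
Maximum at age 5 (36.480).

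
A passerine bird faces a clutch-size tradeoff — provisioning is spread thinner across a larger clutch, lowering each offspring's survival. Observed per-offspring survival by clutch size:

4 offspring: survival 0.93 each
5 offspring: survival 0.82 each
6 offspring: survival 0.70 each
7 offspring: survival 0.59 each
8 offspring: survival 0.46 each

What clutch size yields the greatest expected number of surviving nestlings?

Expected surviving nestlings = c × s(c):
  c=4: 4 × 0.93 = 3.720
  c=5: 5 × 0.82 = 4.100
  c=6: 6 × 0.70 = 4.200
  c=7: 7 × 0.59 = 4.130
  c=8: 8 × 0.46 = 3.680
Maximum at c = 6 (4.200 surviving nestlings).

6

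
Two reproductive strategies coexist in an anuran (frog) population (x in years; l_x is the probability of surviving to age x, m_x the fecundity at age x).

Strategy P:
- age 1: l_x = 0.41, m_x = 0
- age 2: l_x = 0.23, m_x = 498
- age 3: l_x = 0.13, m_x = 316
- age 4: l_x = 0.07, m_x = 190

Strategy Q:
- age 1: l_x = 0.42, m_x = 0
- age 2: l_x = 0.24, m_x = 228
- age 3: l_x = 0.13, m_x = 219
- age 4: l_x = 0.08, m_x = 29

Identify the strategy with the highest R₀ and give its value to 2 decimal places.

168.92

Strategy P: R₀ = 0.41×0 + 0.23×498 + 0.13×316 + 0.07×190 = 168.9200
Strategy Q: R₀ = 0.42×0 + 0.24×228 + 0.13×219 + 0.08×29 = 85.5100
Highest R₀: strategy P with 168.9200.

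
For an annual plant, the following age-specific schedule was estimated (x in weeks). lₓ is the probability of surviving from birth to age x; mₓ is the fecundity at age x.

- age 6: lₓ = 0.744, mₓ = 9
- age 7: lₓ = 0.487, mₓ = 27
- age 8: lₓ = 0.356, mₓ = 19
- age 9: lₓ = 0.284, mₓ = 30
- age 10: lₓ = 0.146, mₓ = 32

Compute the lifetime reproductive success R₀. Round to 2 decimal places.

R₀ = Σ lₓ mₓ:
  age 6: 0.744 × 9 = 6.6960
  age 7: 0.487 × 27 = 13.1490
  age 8: 0.356 × 19 = 6.7640
  age 9: 0.284 × 30 = 8.5200
  age 10: 0.146 × 32 = 4.6720
R₀ = 6.6960 + 13.1490 + 6.7640 + 8.5200 + 4.6720 = 39.8010

39.80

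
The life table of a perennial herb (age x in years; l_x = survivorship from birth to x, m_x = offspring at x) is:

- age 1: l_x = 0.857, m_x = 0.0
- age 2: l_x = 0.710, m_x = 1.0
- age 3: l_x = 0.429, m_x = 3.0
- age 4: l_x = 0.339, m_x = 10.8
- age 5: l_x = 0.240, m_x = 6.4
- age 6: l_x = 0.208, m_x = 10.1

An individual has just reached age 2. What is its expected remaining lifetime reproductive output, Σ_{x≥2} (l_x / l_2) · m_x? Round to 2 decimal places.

13.09

l_2 = 0.710. Conditional survival from age 2 to x is l_x / l_2.
  x=2: (0.710/0.710) × 1.0 = 1.0000
  x=3: (0.429/0.710) × 3.0 = 1.8127
  x=4: (0.339/0.710) × 10.8 = 5.1566
  x=5: (0.240/0.710) × 6.4 = 2.1634
  x=6: (0.208/0.710) × 10.1 = 2.9589
Sum = 1.0000 + 1.8127 + 5.1566 + 2.1634 + 2.9589 = 13.0915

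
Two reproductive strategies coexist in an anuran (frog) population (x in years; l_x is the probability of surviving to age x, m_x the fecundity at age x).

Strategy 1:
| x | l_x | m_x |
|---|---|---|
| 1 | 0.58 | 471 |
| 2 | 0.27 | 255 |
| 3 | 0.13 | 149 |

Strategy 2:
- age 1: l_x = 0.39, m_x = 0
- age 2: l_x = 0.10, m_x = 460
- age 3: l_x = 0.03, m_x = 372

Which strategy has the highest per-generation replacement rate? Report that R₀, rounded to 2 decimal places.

Strategy 1: R₀ = 0.58×471 + 0.27×255 + 0.13×149 = 361.4000
Strategy 2: R₀ = 0.39×0 + 0.10×460 + 0.03×372 = 57.1600
Highest R₀: strategy 1 with 361.4000.

361.40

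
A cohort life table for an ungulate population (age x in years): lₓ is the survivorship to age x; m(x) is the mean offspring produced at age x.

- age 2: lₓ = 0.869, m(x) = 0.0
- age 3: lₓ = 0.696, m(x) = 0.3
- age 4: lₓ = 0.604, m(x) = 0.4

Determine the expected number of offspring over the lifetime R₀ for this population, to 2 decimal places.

0.45

R₀ = Σ lₓ m(x):
  age 2: 0.869 × 0.0 = 0.0000
  age 3: 0.696 × 0.3 = 0.2088
  age 4: 0.604 × 0.4 = 0.2416
R₀ = 0.0000 + 0.2088 + 0.2416 = 0.4504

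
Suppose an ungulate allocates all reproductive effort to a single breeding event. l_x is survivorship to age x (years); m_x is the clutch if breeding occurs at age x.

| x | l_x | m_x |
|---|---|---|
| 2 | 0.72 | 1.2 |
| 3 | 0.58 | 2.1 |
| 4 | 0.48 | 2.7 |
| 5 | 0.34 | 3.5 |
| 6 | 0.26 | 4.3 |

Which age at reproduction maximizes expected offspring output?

4

Expected offspring if breeding at age x = l_x × m_x:
  age 2: 0.72 × 1.2 = 0.864
  age 3: 0.58 × 2.1 = 1.218
  age 4: 0.48 × 2.7 = 1.296
  age 5: 0.34 × 3.5 = 1.190
  age 6: 0.26 × 4.3 = 1.118
Maximum at age 4 (1.296).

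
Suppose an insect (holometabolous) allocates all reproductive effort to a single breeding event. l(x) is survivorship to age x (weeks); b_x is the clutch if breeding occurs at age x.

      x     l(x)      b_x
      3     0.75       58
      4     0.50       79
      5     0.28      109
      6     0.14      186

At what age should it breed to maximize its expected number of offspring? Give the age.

Expected offspring if breeding at age x = l(x) × b_x:
  age 3: 0.75 × 58 = 43.500
  age 4: 0.50 × 79 = 39.500
  age 5: 0.28 × 109 = 30.520
  age 6: 0.14 × 186 = 26.040
Maximum at age 3 (43.500).

3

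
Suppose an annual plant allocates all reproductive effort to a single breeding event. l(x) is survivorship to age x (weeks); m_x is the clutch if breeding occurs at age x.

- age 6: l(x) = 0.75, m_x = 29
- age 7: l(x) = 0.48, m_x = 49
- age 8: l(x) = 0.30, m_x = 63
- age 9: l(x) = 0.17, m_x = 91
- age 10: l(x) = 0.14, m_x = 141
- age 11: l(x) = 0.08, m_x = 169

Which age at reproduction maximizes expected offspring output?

7

Expected offspring if breeding at age x = l(x) × m_x:
  age 6: 0.75 × 29 = 21.750
  age 7: 0.48 × 49 = 23.520
  age 8: 0.30 × 63 = 18.900
  age 9: 0.17 × 91 = 15.470
  age 10: 0.14 × 141 = 19.740
  age 11: 0.08 × 169 = 13.520
Maximum at age 7 (23.520).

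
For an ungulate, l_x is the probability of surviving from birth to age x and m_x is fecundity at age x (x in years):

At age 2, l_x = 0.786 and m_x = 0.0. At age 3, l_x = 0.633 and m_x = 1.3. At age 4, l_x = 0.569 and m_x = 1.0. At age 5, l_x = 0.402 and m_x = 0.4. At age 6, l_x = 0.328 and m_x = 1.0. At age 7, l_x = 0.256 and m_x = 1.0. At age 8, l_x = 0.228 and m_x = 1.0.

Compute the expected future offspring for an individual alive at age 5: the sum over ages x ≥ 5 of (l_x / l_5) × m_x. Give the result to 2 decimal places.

2.42

l_5 = 0.402. Conditional survival from age 5 to x is l_x / l_5.
  x=5: (0.402/0.402) × 0.4 = 0.4000
  x=6: (0.328/0.402) × 1.0 = 0.8159
  x=7: (0.256/0.402) × 1.0 = 0.6368
  x=8: (0.228/0.402) × 1.0 = 0.5672
Sum = 0.4000 + 0.8159 + 0.6368 + 0.5672 = 2.4199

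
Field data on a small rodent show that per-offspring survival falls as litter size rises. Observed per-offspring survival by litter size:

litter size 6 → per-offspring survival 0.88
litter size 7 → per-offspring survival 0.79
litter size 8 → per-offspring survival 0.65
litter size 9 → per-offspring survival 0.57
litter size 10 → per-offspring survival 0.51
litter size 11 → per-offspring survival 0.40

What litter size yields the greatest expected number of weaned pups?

7

Expected weaned pups = c × s(c):
  c=6: 6 × 0.88 = 5.280
  c=7: 7 × 0.79 = 5.530
  c=8: 8 × 0.65 = 5.200
  c=9: 9 × 0.57 = 5.130
  c=10: 10 × 0.51 = 5.100
  c=11: 11 × 0.40 = 4.400
Maximum at c = 7 (5.530 weaned pups).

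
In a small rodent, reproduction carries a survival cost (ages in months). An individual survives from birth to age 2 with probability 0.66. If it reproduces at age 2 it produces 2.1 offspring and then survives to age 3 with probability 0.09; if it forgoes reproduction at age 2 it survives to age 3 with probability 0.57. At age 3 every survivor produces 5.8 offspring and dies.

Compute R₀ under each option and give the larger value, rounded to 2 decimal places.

2.18

breed at age 2: R₀ = 0.66 × (2.1 + 0.09 × 5.8) = 0.66 × 2.6220 = 1.7305
delay to age 3: R₀ = 0.66 × (0.57 × 5.8) = 0.66 × 3.3060 = 2.1820
Higher: delay to age 3 (2.1820).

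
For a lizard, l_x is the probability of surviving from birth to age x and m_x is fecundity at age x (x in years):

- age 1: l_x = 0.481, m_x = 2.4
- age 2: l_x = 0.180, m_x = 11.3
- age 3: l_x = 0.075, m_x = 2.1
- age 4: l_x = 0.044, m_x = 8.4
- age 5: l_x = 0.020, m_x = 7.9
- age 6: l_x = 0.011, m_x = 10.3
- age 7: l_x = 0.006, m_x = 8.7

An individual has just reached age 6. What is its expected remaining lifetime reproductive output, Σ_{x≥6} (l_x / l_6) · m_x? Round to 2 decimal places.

15.05

l_6 = 0.011. Conditional survival from age 6 to x is l_x / l_6.
  x=6: (0.011/0.011) × 10.3 = 10.3000
  x=7: (0.006/0.011) × 8.7 = 4.7455
Sum = 10.3000 + 4.7455 = 15.0455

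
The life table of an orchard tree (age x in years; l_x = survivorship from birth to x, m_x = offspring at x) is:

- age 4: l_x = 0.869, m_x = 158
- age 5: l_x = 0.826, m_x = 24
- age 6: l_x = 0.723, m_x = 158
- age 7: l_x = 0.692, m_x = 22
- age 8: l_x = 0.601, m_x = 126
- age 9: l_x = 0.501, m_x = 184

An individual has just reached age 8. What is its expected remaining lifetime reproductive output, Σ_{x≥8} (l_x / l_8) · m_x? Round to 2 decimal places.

l_8 = 0.601. Conditional survival from age 8 to x is l_x / l_8.
  x=8: (0.601/0.601) × 126 = 126.0000
  x=9: (0.501/0.601) × 184 = 153.3844
Sum = 126.0000 + 153.3844 = 279.3844

279.38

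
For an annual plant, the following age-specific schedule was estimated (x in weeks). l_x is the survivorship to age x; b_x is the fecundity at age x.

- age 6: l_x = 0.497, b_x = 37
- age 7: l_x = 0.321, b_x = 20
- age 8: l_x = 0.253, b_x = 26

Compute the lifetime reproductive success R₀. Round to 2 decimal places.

R₀ = Σ l_x b_x:
  age 6: 0.497 × 37 = 18.3890
  age 7: 0.321 × 20 = 6.4200
  age 8: 0.253 × 26 = 6.5780
R₀ = 18.3890 + 6.4200 + 6.5780 = 31.3870

31.39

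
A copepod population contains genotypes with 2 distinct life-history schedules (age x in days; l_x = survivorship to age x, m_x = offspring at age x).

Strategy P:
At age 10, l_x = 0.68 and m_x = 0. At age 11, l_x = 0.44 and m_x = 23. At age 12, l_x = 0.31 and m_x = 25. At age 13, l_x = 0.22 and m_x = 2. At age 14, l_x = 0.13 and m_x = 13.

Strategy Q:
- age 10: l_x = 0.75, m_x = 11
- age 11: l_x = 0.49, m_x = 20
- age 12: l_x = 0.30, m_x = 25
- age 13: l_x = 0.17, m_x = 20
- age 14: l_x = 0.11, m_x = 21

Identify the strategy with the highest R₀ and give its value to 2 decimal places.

31.26

Strategy P: R₀ = 0.68×0 + 0.44×23 + 0.31×25 + 0.22×2 + 0.13×13 = 20.0000
Strategy Q: R₀ = 0.75×11 + 0.49×20 + 0.30×25 + 0.17×20 + 0.11×21 = 31.2600
Highest R₀: strategy Q with 31.2600.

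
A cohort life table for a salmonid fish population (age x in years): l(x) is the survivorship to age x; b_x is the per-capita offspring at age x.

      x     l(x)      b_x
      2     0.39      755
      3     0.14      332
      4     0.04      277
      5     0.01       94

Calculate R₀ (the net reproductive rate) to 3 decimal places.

352.950

R₀ = Σ l(x) b_x:
  age 2: 0.39 × 755 = 294.4500
  age 3: 0.14 × 332 = 46.4800
  age 4: 0.04 × 277 = 11.0800
  age 5: 0.01 × 94 = 0.9400
R₀ = 294.4500 + 46.4800 + 11.0800 + 0.9400 = 352.9500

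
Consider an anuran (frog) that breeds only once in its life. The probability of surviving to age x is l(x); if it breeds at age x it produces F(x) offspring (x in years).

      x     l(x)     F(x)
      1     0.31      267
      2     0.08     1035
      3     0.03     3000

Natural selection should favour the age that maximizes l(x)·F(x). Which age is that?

Expected offspring if breeding at age x = l(x) × F(x):
  age 1: 0.31 × 267 = 82.770
  age 2: 0.08 × 1035 = 82.800
  age 3: 0.03 × 3000 = 90.000
Maximum at age 3 (90.000).

3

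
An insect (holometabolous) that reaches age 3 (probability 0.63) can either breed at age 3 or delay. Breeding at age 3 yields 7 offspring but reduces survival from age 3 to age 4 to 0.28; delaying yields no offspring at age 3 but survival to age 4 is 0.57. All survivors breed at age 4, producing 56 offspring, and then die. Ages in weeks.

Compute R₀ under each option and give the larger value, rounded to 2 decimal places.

breed at age 3: R₀ = 0.63 × (7 + 0.28 × 56) = 0.63 × 22.6800 = 14.2884
delay to age 4: R₀ = 0.63 × (0.57 × 56) = 0.63 × 31.9200 = 20.1096
Higher: delay to age 4 (20.1096).

20.11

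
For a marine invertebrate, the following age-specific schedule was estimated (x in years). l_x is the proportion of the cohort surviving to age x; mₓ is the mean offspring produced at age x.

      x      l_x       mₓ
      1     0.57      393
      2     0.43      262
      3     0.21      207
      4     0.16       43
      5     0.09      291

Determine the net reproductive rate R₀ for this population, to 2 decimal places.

413.21

R₀ = Σ l_x mₓ:
  age 1: 0.57 × 393 = 224.0100
  age 2: 0.43 × 262 = 112.6600
  age 3: 0.21 × 207 = 43.4700
  age 4: 0.16 × 43 = 6.8800
  age 5: 0.09 × 291 = 26.1900
R₀ = 224.0100 + 112.6600 + 43.4700 + 6.8800 + 26.1900 = 413.2100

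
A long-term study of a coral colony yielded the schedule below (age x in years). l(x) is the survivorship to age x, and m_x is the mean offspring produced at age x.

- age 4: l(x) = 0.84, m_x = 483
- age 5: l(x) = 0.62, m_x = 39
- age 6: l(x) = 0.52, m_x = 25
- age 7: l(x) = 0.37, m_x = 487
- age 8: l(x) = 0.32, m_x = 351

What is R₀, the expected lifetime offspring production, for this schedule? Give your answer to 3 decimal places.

735.410

R₀ = Σ l(x) m_x:
  age 4: 0.84 × 483 = 405.7200
  age 5: 0.62 × 39 = 24.1800
  age 6: 0.52 × 25 = 13.0000
  age 7: 0.37 × 487 = 180.1900
  age 8: 0.32 × 351 = 112.3200
R₀ = 405.7200 + 24.1800 + 13.0000 + 180.1900 + 112.3200 = 735.4100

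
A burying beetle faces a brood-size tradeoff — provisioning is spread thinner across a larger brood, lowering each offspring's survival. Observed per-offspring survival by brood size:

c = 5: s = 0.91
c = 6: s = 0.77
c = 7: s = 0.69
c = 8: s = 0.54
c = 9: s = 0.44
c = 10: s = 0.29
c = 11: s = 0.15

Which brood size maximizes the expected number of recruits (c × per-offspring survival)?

7

Expected recruits = c × s(c):
  c=5: 5 × 0.91 = 4.550
  c=6: 6 × 0.77 = 4.620
  c=7: 7 × 0.69 = 4.830
  c=8: 8 × 0.54 = 4.320
  c=9: 9 × 0.44 = 3.960
  c=10: 10 × 0.29 = 2.900
  c=11: 11 × 0.15 = 1.650
Maximum at c = 7 (4.830 recruits).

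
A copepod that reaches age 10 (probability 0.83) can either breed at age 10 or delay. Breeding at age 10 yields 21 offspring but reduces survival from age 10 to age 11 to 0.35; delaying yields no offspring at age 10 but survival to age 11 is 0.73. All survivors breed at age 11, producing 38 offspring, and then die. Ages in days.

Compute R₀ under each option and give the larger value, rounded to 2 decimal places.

breed at age 10: R₀ = 0.83 × (21 + 0.35 × 38) = 0.83 × 34.3000 = 28.4690
delay to age 11: R₀ = 0.83 × (0.73 × 38) = 0.83 × 27.7400 = 23.0242
Higher: breed at age 10 (28.4690).

28.47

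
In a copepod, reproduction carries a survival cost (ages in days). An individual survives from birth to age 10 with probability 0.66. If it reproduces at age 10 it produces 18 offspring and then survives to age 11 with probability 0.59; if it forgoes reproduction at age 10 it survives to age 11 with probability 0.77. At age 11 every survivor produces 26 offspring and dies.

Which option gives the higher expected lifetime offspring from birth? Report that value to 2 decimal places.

breed at age 10: R₀ = 0.66 × (18 + 0.59 × 26) = 0.66 × 33.3400 = 22.0044
delay to age 11: R₀ = 0.66 × (0.77 × 26) = 0.66 × 20.0200 = 13.2132
Higher: breed at age 10 (22.0044).

22.00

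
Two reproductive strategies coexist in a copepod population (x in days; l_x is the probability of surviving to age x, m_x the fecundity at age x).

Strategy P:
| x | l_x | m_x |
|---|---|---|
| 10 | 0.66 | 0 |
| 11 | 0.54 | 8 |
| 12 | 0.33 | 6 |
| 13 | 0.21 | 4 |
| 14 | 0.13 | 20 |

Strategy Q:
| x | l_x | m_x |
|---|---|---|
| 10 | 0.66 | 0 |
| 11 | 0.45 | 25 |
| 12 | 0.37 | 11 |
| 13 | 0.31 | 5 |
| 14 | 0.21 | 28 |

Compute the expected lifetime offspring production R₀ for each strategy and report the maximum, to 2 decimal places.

Strategy P: R₀ = 0.66×0 + 0.54×8 + 0.33×6 + 0.21×4 + 0.13×20 = 9.7400
Strategy Q: R₀ = 0.66×0 + 0.45×25 + 0.37×11 + 0.31×5 + 0.21×28 = 22.7500
Highest R₀: strategy Q with 22.7500.

22.75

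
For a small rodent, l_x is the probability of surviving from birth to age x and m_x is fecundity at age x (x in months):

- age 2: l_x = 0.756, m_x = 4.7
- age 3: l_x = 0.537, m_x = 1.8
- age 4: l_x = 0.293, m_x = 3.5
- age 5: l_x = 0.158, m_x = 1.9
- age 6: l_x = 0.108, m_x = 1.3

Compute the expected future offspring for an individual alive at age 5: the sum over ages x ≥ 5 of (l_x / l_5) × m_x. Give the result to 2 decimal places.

2.79

l_5 = 0.158. Conditional survival from age 5 to x is l_x / l_5.
  x=5: (0.158/0.158) × 1.9 = 1.9000
  x=6: (0.108/0.158) × 1.3 = 0.8886
Sum = 1.9000 + 0.8886 = 2.7886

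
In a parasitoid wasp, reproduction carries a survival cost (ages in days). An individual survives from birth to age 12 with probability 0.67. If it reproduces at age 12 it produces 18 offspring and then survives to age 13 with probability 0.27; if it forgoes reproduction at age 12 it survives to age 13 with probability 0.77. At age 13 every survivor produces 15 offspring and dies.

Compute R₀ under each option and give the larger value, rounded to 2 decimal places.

breed at age 12: R₀ = 0.67 × (18 + 0.27 × 15) = 0.67 × 22.0500 = 14.7735
delay to age 13: R₀ = 0.67 × (0.77 × 15) = 0.67 × 11.5500 = 7.7385
Higher: breed at age 12 (14.7735).

14.77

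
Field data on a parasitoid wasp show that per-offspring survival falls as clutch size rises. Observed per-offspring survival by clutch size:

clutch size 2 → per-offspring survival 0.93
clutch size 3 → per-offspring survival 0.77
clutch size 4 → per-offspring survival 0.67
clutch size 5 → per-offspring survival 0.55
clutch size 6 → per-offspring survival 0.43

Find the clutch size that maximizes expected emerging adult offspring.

Expected emerging adult offspring = c × s(c):
  c=2: 2 × 0.93 = 1.860
  c=3: 3 × 0.77 = 2.310
  c=4: 4 × 0.67 = 2.680
  c=5: 5 × 0.55 = 2.750
  c=6: 6 × 0.43 = 2.580
Maximum at c = 5 (2.750 emerging adult offspring).

5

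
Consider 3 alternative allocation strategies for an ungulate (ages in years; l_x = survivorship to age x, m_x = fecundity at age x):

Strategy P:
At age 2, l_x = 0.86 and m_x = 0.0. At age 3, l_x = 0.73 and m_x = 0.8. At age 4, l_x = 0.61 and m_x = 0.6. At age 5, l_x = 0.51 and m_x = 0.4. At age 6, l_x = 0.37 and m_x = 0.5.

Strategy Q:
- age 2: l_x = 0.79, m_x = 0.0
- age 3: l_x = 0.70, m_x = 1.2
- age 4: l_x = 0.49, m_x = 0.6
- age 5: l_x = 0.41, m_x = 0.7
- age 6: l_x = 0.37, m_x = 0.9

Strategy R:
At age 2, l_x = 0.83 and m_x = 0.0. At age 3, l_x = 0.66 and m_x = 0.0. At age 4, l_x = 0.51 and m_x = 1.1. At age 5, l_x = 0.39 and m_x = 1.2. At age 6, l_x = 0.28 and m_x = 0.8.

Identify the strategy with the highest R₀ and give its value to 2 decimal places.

1.75

Strategy P: R₀ = 0.86×0.0 + 0.73×0.8 + 0.61×0.6 + 0.51×0.4 + 0.37×0.5 = 1.3390
Strategy Q: R₀ = 0.79×0.0 + 0.70×1.2 + 0.49×0.6 + 0.41×0.7 + 0.37×0.9 = 1.7540
Strategy R: R₀ = 0.83×0.0 + 0.66×0.0 + 0.51×1.1 + 0.39×1.2 + 0.28×0.8 = 1.2530
Highest R₀: strategy Q with 1.7540.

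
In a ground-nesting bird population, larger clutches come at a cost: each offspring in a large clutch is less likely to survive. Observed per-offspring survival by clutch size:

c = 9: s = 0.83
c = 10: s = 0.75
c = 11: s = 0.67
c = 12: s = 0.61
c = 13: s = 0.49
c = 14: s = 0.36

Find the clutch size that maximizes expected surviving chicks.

Expected surviving chicks = c × s(c):
  c=9: 9 × 0.83 = 7.470
  c=10: 10 × 0.75 = 7.500
  c=11: 11 × 0.67 = 7.370
  c=12: 12 × 0.61 = 7.320
  c=13: 13 × 0.49 = 6.370
  c=14: 14 × 0.36 = 5.040
Maximum at c = 10 (7.500 surviving chicks).

10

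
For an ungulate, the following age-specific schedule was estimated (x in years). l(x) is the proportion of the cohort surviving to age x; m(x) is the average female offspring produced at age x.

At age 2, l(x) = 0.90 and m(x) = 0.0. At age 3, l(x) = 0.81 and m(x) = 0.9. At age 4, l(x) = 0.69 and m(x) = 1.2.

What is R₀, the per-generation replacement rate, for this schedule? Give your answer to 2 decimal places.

R₀ = Σ l(x) m(x):
  age 2: 0.90 × 0.0 = 0.0000
  age 3: 0.81 × 0.9 = 0.7290
  age 4: 0.69 × 1.2 = 0.8280
R₀ = 0.0000 + 0.7290 + 0.8280 = 1.5570

1.56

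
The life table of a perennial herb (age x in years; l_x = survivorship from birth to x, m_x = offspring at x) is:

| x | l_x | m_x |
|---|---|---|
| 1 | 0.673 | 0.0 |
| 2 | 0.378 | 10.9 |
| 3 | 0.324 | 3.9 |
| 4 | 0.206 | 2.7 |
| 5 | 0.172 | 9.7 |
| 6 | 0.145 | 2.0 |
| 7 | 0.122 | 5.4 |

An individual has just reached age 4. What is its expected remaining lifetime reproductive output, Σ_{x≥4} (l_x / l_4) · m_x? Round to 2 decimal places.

15.40

l_4 = 0.206. Conditional survival from age 4 to x is l_x / l_4.
  x=4: (0.206/0.206) × 2.7 = 2.7000
  x=5: (0.172/0.206) × 9.7 = 8.0990
  x=6: (0.145/0.206) × 2.0 = 1.4078
  x=7: (0.122/0.206) × 5.4 = 3.1981
Sum = 2.7000 + 8.0990 + 1.4078 + 3.1981 = 15.4049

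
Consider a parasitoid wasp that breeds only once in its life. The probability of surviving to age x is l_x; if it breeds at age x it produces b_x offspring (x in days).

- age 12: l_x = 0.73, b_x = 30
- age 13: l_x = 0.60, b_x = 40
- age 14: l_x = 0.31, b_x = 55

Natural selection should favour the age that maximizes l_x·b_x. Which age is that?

Expected offspring if breeding at age x = l_x × b_x:
  age 12: 0.73 × 30 = 21.900
  age 13: 0.60 × 40 = 24.000
  age 14: 0.31 × 55 = 17.050
Maximum at age 13 (24.000).

13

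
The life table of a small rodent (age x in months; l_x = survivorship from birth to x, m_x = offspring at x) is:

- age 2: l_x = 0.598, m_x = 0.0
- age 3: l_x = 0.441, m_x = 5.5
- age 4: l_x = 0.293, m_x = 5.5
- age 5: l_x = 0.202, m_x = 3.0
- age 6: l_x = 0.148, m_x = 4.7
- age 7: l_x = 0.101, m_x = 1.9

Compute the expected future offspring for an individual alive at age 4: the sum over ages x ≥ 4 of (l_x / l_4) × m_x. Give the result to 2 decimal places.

l_4 = 0.293. Conditional survival from age 4 to x is l_x / l_4.
  x=4: (0.293/0.293) × 5.5 = 5.5000
  x=5: (0.202/0.293) × 3.0 = 2.0683
  x=6: (0.148/0.293) × 4.7 = 2.3741
  x=7: (0.101/0.293) × 1.9 = 0.6549
Sum = 5.5000 + 2.0683 + 2.3741 + 0.6549 = 10.5973

10.60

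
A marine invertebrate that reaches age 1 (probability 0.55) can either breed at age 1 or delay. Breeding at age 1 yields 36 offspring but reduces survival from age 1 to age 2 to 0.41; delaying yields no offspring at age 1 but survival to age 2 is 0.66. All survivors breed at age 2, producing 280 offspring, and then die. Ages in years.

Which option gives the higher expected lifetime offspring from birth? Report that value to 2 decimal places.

breed at age 1: R₀ = 0.55 × (36 + 0.41 × 280) = 0.55 × 150.8000 = 82.9400
delay to age 2: R₀ = 0.55 × (0.66 × 280) = 0.55 × 184.8000 = 101.6400
Higher: delay to age 2 (101.6400).

101.64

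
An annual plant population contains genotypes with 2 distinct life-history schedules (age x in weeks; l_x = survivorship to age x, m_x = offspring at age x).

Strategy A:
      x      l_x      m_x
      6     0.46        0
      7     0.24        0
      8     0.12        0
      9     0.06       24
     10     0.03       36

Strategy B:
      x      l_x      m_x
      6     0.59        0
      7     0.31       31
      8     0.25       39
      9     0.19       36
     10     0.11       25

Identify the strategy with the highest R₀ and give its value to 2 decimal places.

Strategy A: R₀ = 0.46×0 + 0.24×0 + 0.12×0 + 0.06×24 + 0.03×36 = 2.5200
Strategy B: R₀ = 0.59×0 + 0.31×31 + 0.25×39 + 0.19×36 + 0.11×25 = 28.9500
Highest R₀: strategy B with 28.9500.

28.95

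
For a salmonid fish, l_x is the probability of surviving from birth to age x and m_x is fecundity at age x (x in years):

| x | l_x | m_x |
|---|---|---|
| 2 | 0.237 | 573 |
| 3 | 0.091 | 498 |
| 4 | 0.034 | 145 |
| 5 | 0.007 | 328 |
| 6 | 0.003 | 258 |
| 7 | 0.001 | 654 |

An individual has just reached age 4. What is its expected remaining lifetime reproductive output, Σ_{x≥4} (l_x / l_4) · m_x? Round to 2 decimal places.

l_4 = 0.034. Conditional survival from age 4 to x is l_x / l_4.
  x=4: (0.034/0.034) × 145 = 145.0000
  x=5: (0.007/0.034) × 328 = 67.5294
  x=6: (0.003/0.034) × 258 = 22.7647
  x=7: (0.001/0.034) × 654 = 19.2353
Sum = 145.0000 + 67.5294 + 22.7647 + 19.2353 = 254.5294

254.53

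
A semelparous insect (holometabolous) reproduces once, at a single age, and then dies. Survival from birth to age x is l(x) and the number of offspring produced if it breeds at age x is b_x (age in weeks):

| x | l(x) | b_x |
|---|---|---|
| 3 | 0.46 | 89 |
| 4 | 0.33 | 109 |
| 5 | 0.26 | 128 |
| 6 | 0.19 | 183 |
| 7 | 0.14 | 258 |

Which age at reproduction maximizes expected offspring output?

3

Expected offspring if breeding at age x = l(x) × b_x:
  age 3: 0.46 × 89 = 40.940
  age 4: 0.33 × 109 = 35.970
  age 5: 0.26 × 128 = 33.280
  age 6: 0.19 × 183 = 34.770
  age 7: 0.14 × 258 = 36.120
Maximum at age 3 (40.940).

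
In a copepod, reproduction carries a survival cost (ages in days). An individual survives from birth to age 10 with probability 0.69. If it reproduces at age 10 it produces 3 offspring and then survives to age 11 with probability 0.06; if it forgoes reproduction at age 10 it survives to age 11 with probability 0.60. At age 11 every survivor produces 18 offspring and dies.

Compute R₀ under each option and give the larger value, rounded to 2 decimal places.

breed at age 10: R₀ = 0.69 × (3 + 0.06 × 18) = 0.69 × 4.0800 = 2.8152
delay to age 11: R₀ = 0.69 × (0.60 × 18) = 0.69 × 10.8000 = 7.4520
Higher: delay to age 11 (7.4520).

7.45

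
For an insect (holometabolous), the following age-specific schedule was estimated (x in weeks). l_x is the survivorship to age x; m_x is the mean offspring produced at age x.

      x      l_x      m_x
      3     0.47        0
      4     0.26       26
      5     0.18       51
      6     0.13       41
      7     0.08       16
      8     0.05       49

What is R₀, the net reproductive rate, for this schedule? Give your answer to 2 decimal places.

R₀ = Σ l_x m_x:
  age 3: 0.47 × 0 = 0.0000
  age 4: 0.26 × 26 = 6.7600
  age 5: 0.18 × 51 = 9.1800
  age 6: 0.13 × 41 = 5.3300
  age 7: 0.08 × 16 = 1.2800
  age 8: 0.05 × 49 = 2.4500
R₀ = 0.0000 + 6.7600 + 9.1800 + 5.3300 + 1.2800 + 2.4500 = 25.0000

25.00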